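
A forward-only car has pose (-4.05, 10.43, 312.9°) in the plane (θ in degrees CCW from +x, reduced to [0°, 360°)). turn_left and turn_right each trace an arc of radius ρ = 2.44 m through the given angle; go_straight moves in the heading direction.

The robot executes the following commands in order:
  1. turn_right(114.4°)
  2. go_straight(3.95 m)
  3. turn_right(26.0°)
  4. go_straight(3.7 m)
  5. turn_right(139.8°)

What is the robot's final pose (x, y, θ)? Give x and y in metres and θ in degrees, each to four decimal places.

set_pose: (x, y, θ) = (-4.0500, 10.4300, 312.9000°), ρ = 2.44
turn_right(114.4°): centre at ρ to the right, rotate −114.4° → (-5.0632, 6.4551, 198.5000°)
go_straight(3.95): x += 3.95·cos θ, y += 3.95·sin θ → (-8.8091, 5.2018, 198.5000°)
turn_right(26.0°): centre at ρ to the right, rotate −26.0° → (-9.9018, 5.0966, 172.5000°)
go_straight(3.7): x += 3.7·cos θ, y += 3.7·sin θ → (-13.5701, 5.5795, 172.5000°)
turn_right(139.8°): centre at ρ to the right, rotate −139.8° → (-14.5698, 10.0519, 32.7000°)

(-14.5698, 10.0519, 32.7000°)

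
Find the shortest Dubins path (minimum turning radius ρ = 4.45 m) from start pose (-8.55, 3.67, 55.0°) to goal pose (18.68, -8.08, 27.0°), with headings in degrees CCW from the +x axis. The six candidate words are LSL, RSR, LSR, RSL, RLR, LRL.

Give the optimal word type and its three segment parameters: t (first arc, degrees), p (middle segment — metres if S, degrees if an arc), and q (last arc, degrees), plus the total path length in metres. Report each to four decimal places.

Let ψ = atan2(Δy, Δx) = atan2(-11.75, 27.23) = -23.3407° be the start→goal bearing.
Normalize: d = |goal − start| / ρ = 29.656962/4.45 = 6.664486, α = (θ_start − ψ) mod 360° = 78.3407° = 1.367302 rad, β = (θ_goal − ψ) mod 360° = 50.3407° = 0.878610 rad.
Common terms: sin α = 0.979366, cos α = 0.202093, sin β = 0.769853, cos β = 0.638222, cos(α−β) = 0.882948, d² = 44.415372. Work in radians in the unit-radius frame; every candidate has L = ρ·(t + p + q).
LSL: p² = 2 + d² − 2cos(α−β) + 2d(sin α − sin β) = 47.442081; p = √p² = 6.887821; φ = atan2(cos β − cos α, d + sin α − sin β) = 0.063361 rad; t = (φ − α) mod 2π = 4.979244 rad, q = (β − φ) mod 2π = 0.815249 rad → L = 4.45·(4.979244 + 6.887821 + 0.815249) = 4.45·12.682314 = 56.436299 m
RSR: p² = 2 + d² − 2cos(α−β) + 2d(sin β − sin α) = 41.856872; p = √p² = 6.469689; φ = atan2(cos α − cos β, d − sin α + sin β) = -0.067462 rad; t = (α − φ) mod 2π = 1.434765 rad, q = (φ − β) mod 2π = 5.337113 rad → L = 4.45·(1.434765 + 6.469689 + 5.337113) = 4.45·13.241566 = 58.924970 m
LSR: p² = d² − 2 + 2cos(α−β) + 2d(sin α + sin β) = 67.496557; p = √p² = 8.215629; φ = atan2(−cos α − cos β, d + sin α + sin β) − atan2(−2, p) = 0.139249 rad; t = (φ − α) mod 2π = 5.055132 rad, q = (φ − β) mod 2π = 5.543824 rad → L = 4.45·(5.055132 + 8.215629 + 5.543824) = 4.45·18.814586 = 83.724906 m
RSL: p² = d² − 2 + 2cos(α−β) − 2d(sin α + sin β) = 20.865977; p = √p² = 4.567929; φ = atan2(cos α + cos β, d − sin α − sin β) − atan2(2, p) = -0.243369 rad; t = (α − φ) mod 2π = 1.610671 rad, q = (β − φ) mod 2π = 1.121979 rad → L = 4.45·(1.610671 + 4.567929 + 1.121979) = 4.45·7.300579 = 32.487575 m
RLR: c = (6 − d² + 2cos(α−β) + 2d(sin α − sin β))/8 = -4.232109, |c| > 1 → infeasible
LRL: c = (6 − d² + 2cos(α−β) − 2d(sin α − sin β))/8 = -4.930260, |c| > 1 → infeasible
Shortest: RSL with L = 32.487575 m ≈ 32.4876 m
Convert RSL to answer units (arcs ×180/π): t = 1.610671·180/π = 92.2846°, p = ρ·p = 4.45·4.567929 = 20.3273 m, q = 1.121979·180/π = 64.2846°, L = 32.4876 m.

RSL: t = 92.2846°, p = 20.3273 m, q = 64.2846°, L = 32.4876 m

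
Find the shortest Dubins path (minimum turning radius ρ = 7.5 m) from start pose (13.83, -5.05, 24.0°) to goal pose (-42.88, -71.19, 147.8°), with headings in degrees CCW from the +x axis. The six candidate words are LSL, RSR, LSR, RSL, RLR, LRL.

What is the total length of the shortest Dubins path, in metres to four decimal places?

Let ψ = atan2(Δy, Δx) = atan2(-66.14, -56.71) = -130.6106° be the start→goal bearing.
Normalize: d = |goal − start| / ρ = 87.123612/7.5 = 11.616482, α = (θ_start − ψ) mod 360° = 154.6106° = 2.698463 rad, β = (θ_goal − ψ) mod 360° = 278.4106° = 4.859181 rad.
Common terms: sin α = 0.428769, cos α = -0.903414, sin β = -0.989245, cos β = 0.146265, cos(α−β) = -0.556296, d² = 134.942644. Work in radians in the unit-radius frame; every candidate has L = ρ·(t + p + q).
LSL: p² = 2 + d² − 2cos(α−β) + 2d(sin α − sin β) = 170.999899; p = √p² = 13.076693; φ = atan2(cos β − cos α, d + sin α − sin β) = 0.080358 rad; t = (φ − α) mod 2π = 3.665079 rad, q = (β − φ) mod 2π = 4.778824 rad → L = 7.5·(3.665079 + 13.076693 + 4.778824) = 7.5·21.520596 = 161.404469 m
RSR: p² = 2 + d² − 2cos(α−β) + 2d(sin β − sin α) = 105.110570; p = √p² = 10.252345; φ = atan2(cos α − cos β, d − sin α + sin β) = -0.102564 rad; t = (α − φ) mod 2π = 2.801028 rad, q = (φ − β) mod 2π = 1.321440 rad → L = 7.5·(2.801028 + 10.252345 + 1.321440) = 7.5·14.374812 = 107.811092 m
LSR: p² = d² − 2 + 2cos(α−β) + 2d(sin α + sin β) = 118.808514; p = √p² = 10.899932; φ = atan2(−cos α − cos β, d + sin α + sin β) − atan2(−2, p) = 0.249845 rad; t = (φ − α) mod 2π = 3.834567 rad, q = (φ − β) mod 2π = 1.673849 rad → L = 7.5·(3.834567 + 10.899932 + 1.673849) = 7.5·16.408348 = 123.062611 m
RSL: p² = d² − 2 + 2cos(α−β) − 2d(sin α + sin β) = 144.851590; p = √p² = 12.035431; φ = atan2(cos α + cos β, d − sin α − sin β) − atan2(2, p) = -0.226770 rad; t = (α − φ) mod 2π = 2.925234 rad, q = (β − φ) mod 2π = 5.085951 rad → L = 7.5·(2.925234 + 12.035431 + 5.085951) = 7.5·20.046615 = 150.349616 m
RLR: c = (6 − d² + 2cos(α−β) + 2d(sin α − sin β))/8 = -12.138821, |c| > 1 → infeasible
LRL: c = (6 − d² + 2cos(α−β) − 2d(sin α − sin β))/8 = -20.374987, |c| > 1 → infeasible
Shortest: RSR with L = 107.811092 m ≈ 107.8111 m

107.8111 m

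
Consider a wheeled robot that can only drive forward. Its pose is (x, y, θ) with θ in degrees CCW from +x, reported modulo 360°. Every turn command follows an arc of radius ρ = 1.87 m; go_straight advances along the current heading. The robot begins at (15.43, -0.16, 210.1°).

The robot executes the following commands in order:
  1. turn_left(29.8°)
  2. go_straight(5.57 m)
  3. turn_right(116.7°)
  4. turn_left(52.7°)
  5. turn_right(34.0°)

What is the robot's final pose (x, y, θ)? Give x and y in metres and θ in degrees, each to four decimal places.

(6.3228, -4.5101, 141.9000°)

set_pose: (x, y, θ) = (15.4300, -0.1600, 210.1000°), ρ = 1.87
turn_left(29.8°): centre at ρ to the left, rotate +29.8° → (14.7500, -0.8400, 239.9000°)
go_straight(5.57): x += 5.57·cos θ, y += 5.57·sin θ → (11.9566, -5.6589, 239.9000°)
turn_right(116.7°): centre at ρ to the right, rotate −116.7° → (8.7740, -5.7450, 123.2000°)
turn_left(52.7°): centre at ρ to the left, rotate +52.7° → (7.3429, -4.9037, 175.9000°)
turn_right(34.0°): centre at ρ to the right, rotate −34.0° → (6.3228, -4.5101, 141.9000°)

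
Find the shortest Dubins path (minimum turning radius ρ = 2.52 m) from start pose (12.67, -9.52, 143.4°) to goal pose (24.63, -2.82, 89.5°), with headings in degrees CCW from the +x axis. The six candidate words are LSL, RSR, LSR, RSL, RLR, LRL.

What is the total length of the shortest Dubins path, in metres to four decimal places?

18.1885 m

Let ψ = atan2(Δy, Δx) = atan2(6.70, 11.96) = 29.2576° be the start→goal bearing.
Normalize: d = |goal − start| / ρ = 13.708815/2.52 = 5.440006, α = (θ_start − ψ) mod 360° = 114.1424° = 1.992161 rad, β = (θ_goal − ψ) mod 360° = 60.2424° = 1.051429 rad.
Common terms: sin α = 0.912532, cos α = -0.409006, sin β = 0.868133, cos β = 0.496331, cos(α−β) = 0.589196, d² = 29.593663. Work in radians in the unit-radius frame; every candidate has L = ρ·(t + p + q).
LSL: p² = 2 + d² − 2cos(α−β) + 2d(sin α − sin β) = 30.898326; p = √p² = 5.558626; φ = atan2(cos β − cos α, d + sin α − sin β) = 0.163600 rad; t = (φ − α) mod 2π = 4.454624 rad, q = (β − φ) mod 2π = 0.887829 rad → L = 2.52·(4.454624 + 5.558626 + 0.887829) = 2.52·10.901079 = 27.470719 m
RSR: p² = 2 + d² − 2cos(α−β) + 2d(sin β − sin α) = 29.932215; p = √p² = 5.471034; φ = atan2(cos α − cos β, d − sin α + sin β) = -0.166243 rad; t = (α − φ) mod 2π = 2.158404 rad, q = (φ − β) mod 2π = 5.065514 rad → L = 2.52·(2.158404 + 5.471034 + 5.065514) = 2.52·12.694952 = 31.991279 m
LSR: p² = d² − 2 + 2cos(α−β) + 2d(sin α + sin β) = 48.145710; p = √p² = 6.938711; φ = atan2(−cos α − cos β, d + sin α + sin β) − atan2(−2, p) = 0.268538 rad; t = (φ − α) mod 2π = 4.559562 rad, q = (φ − β) mod 2π = 5.500295 rad → L = 2.52·(4.559562 + 6.938711 + 5.500295) = 2.52·16.998568 = 42.836392 m
RSL: p² = d² − 2 + 2cos(α−β) − 2d(sin α + sin β) = 9.398403; p = √p² = 3.065681; φ = atan2(cos α + cos β, d − sin α − sin β) − atan2(2, p) = -0.554190 rad; t = (α − φ) mod 2π = 2.546351 rad, q = (β − φ) mod 2π = 1.605618 rad → L = 2.52·(2.546351 + 3.065681 + 1.605618) = 2.52·7.217651 = 18.188480 m
RLR: c = (6 − d² + 2cos(α−β) + 2d(sin α − sin β))/8 = -2.741527, |c| > 1 → infeasible
LRL: c = (6 − d² + 2cos(α−β) − 2d(sin α − sin β))/8 = -2.862291, |c| > 1 → infeasible
Shortest: RSL with L = 18.188480 m ≈ 18.1885 m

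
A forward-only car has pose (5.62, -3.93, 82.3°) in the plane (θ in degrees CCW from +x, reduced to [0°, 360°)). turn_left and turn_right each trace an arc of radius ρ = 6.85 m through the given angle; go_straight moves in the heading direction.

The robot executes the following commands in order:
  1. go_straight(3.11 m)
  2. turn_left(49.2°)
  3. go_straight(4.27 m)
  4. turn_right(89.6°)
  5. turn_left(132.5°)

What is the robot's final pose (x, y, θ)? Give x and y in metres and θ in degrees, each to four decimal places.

set_pose: (x, y, θ) = (5.6200, -3.9300, 82.3000°), ρ = 6.85
go_straight(3.11): x += 3.11·cos θ, y += 3.11·sin θ → (6.0367, -0.8480, 82.3000°)
turn_left(49.2°): centre at ρ to the left, rotate +49.2° → (4.3788, 4.6087, 131.5000°)
go_straight(4.27): x += 4.27·cos θ, y += 4.27·sin θ → (1.5494, 7.8068, 131.5000°)
turn_right(89.6°): centre at ρ to the right, rotate −89.6° → (2.1051, 17.4442, 41.9000°)
turn_left(132.5°): centre at ρ to the left, rotate +132.5° → (-1.8011, 29.3601, 174.4000°)

(-1.8011, 29.3601, 174.4000°)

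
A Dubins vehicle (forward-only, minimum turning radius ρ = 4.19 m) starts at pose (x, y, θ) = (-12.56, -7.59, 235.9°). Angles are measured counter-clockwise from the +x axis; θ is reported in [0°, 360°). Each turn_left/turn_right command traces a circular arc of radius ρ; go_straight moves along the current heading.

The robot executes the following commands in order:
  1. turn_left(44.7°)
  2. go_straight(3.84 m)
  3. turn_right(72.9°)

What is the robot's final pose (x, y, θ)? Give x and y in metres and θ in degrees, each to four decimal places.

(-14.6734, -18.9649, 207.7000°)

set_pose: (x, y, θ) = (-12.5600, -7.5900, 235.9000°), ρ = 4.19
turn_left(44.7°): centre at ρ to the left, rotate +44.7° → (-13.2089, -10.7098, 280.6000°)
go_straight(3.84): x += 3.84·cos θ, y += 3.84·sin θ → (-12.5026, -14.4843, 280.6000°)
turn_right(72.9°): centre at ρ to the right, rotate −72.9° → (-14.6734, -18.9649, 207.7000°)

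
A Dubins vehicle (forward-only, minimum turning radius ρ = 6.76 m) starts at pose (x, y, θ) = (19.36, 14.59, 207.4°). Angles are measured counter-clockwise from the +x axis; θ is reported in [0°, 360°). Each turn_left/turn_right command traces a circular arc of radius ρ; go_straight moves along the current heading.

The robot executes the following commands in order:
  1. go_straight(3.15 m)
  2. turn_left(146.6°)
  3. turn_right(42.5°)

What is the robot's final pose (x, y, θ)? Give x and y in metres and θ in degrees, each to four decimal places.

set_pose: (x, y, θ) = (19.3600, 14.5900, 207.4000°), ρ = 6.76
go_straight(3.15): x += 3.15·cos θ, y += 3.15·sin θ → (16.5634, 13.1404, 207.4000°)
turn_left(146.6°): centre at ρ to the left, rotate +146.6° → (18.9677, 0.4158, 354.0000°)
turn_right(42.5°): centre at ρ to the right, rotate −42.5° → (23.3240, -1.8279, 311.5000°)

(23.3240, -1.8279, 311.5000°)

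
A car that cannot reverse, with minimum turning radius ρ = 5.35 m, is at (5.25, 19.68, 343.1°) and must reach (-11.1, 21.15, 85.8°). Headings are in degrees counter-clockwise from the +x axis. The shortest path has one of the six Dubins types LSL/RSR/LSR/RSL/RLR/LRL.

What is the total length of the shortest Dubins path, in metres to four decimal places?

35.3338 m

Let ψ = atan2(Δy, Δx) = atan2(1.47, -16.35) = 174.8624° be the start→goal bearing.
Normalize: d = |goal − start| / ρ = 16.415950/5.35 = 3.068402, α = (θ_start − ψ) mod 360° = 168.2376° = 2.936299 rad, β = (θ_goal − ψ) mod 360° = 270.9376° = 4.728752 rad.
Common terms: sin α = 0.203854, cos α = -0.979001, sin β = -0.999866, cos β = 0.016363, cos(α−β) = -0.219846, d² = 9.415090. Work in radians in the unit-radius frame; every candidate has L = ρ·(t + p + q).
LSL: p² = 2 + d² − 2cos(α−β) + 2d(sin α − sin β) = 19.241779; p = √p² = 4.386545; φ = atan2(cos β − cos α, d + sin α − sin β) = 0.228907 rad; t = (φ − α) mod 2π = 3.575793 rad, q = (β − φ) mod 2π = 4.499846 rad → L = 5.35·(3.575793 + 4.386545 + 4.499846) = 5.35·12.462184 = 66.672683 m
RSR: p² = 2 + d² − 2cos(α−β) + 2d(sin β − sin α) = 4.467785; p = √p² = 2.113714; φ = atan2(cos α − cos β, d − sin α + sin β) = -0.490319 rad; t = (α − φ) mod 2π = 3.426619 rad, q = (φ − β) mod 2π = 1.064114 rad → L = 5.35·(3.426619 + 2.113714 + 1.064114) = 5.35·6.604446 = 35.333785 m
LSR: p² = d² − 2 + 2cos(α−β) + 2d(sin α + sin β) = 2.090430; p = √p² = 1.445832; φ = atan2(−cos α − cos β, d + sin α + sin β) − atan2(−2, p) = 1.345560 rad; t = (φ − α) mod 2π = 4.692446 rad, q = (φ − β) mod 2π = 2.899993 rad → L = 5.35·(4.692446 + 1.445832 + 2.899993) = 5.35·9.038271 = 48.354750 m
RSL: p² = d² − 2 + 2cos(α−β) − 2d(sin α + sin β) = 11.860364; p = √p² = 3.443888; φ = atan2(cos α + cos β, d − sin α − sin β) − atan2(2, p) = -0.770271 rad; t = (α − φ) mod 2π = 3.706570 rad, q = (β − φ) mod 2π = 5.499024 rad → L = 5.35·(3.706570 + 3.443888 + 5.499024) = 5.35·12.649482 = 67.674728 m
RLR: c = (6 − d² + 2cos(α−β) + 2d(sin α − sin β))/8 = 0.441527; p = 2π − arccos c = 5.169689 rad; φ = atan2(cos α − cos β, d − sin α + sin β) = -0.490319 rad; t = (α − φ + p/2) mod 2π = 6.011463 rad, q = (α − β − t + p) mod 2π = 3.648958 rad → L = 5.35·(6.011463 + 5.169689 + 3.648958) = 5.35·14.830110 = 79.341086 m
LRL: c = (6 − d² + 2cos(α−β) − 2d(sin α − sin β))/8 = -1.405222, |c| > 1 → infeasible
Shortest: RSR with L = 35.333785 m ≈ 35.3338 m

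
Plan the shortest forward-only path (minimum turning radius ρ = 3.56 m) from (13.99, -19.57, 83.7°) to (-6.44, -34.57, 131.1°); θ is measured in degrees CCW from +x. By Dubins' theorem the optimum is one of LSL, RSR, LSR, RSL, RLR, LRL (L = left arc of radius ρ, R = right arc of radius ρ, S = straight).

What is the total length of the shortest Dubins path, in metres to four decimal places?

34.9334 m

Let ψ = atan2(Δy, Δx) = atan2(-15.00, -20.43) = -143.7133° be the start→goal bearing.
Normalize: d = |goal − start| / ρ = 25.345313/3.56 = 7.119470, α = (θ_start − ψ) mod 360° = 227.4133° = 3.969112 rad, β = (θ_goal − ψ) mod 360° = 274.8133° = 4.796398 rad.
Common terms: sin α = -0.736255, cos α = -0.676704, sin β = -0.996473, cos β = 0.083910, cos(α−β) = 0.676876, d² = 50.686853. Work in radians in the unit-radius frame; every candidate has L = ρ·(t + p + q).
LSL: p² = 2 + d² − 2cos(α−β) + 2d(sin α − sin β) = 55.038338; p = √p² = 7.418783; φ = atan2(cos β − cos α, d + sin α − sin β) = 0.102706 rad; t = (φ − α) mod 2π = 2.416780 rad, q = (β − φ) mod 2π = 4.693692 rad → L = 3.56·(2.416780 + 7.418783 + 4.693692) = 3.56·14.529254 = 51.724145 m
RSR: p² = 2 + d² − 2cos(α−β) + 2d(sin β − sin α) = 47.627864; p = √p² = 6.901294; φ = atan2(cos α − cos β, d − sin α + sin β) = -0.110438 rad; t = (α − φ) mod 2π = 4.079549 rad, q = (φ − β) mod 2π = 1.376350 rad → L = 3.56·(4.079549 + 6.901294 + 1.376350) = 3.56·12.357194 = 43.991609 m
LSR: p² = d² − 2 + 2cos(α−β) + 2d(sin α + sin β) = 25.368393; p = √p² = 5.036705; φ = atan2(−cos α − cos β, d + sin α + sin β) − atan2(−2, p) = 0.487597 rad; t = (φ − α) mod 2π = 2.801670 rad, q = (φ − β) mod 2π = 1.974384 rad → L = 3.56·(2.801670 + 5.036705 + 1.974384) = 3.56·9.812759 = 34.933424 m
RSL: p² = d² − 2 + 2cos(α−β) − 2d(sin α + sin β) = 74.712816; p = √p² = 8.643658; φ = atan2(cos α + cos β, d − sin α − sin β) − atan2(2, p) = -0.294248 rad; t = (α − φ) mod 2π = 4.263360 rad, q = (β − φ) mod 2π = 5.090646 rad → L = 3.56·(4.263360 + 8.643658 + 5.090646) = 3.56·17.997663 = 64.071680 m
RLR: c = (6 − d² + 2cos(α−β) + 2d(sin α − sin β))/8 = -4.953483, |c| > 1 → infeasible
LRL: c = (6 − d² + 2cos(α−β) − 2d(sin α − sin β))/8 = -5.879792, |c| > 1 → infeasible
Shortest: LSR with L = 34.933424 m ≈ 34.9334 m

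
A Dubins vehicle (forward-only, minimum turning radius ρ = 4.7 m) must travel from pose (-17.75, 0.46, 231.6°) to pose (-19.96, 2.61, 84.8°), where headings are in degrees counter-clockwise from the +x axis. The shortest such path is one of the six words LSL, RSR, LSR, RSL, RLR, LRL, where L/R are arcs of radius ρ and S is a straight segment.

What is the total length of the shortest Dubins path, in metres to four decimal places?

Let ψ = atan2(Δy, Δx) = atan2(2.15, -2.21) = 135.7884° be the start→goal bearing.
Normalize: d = |goal − start| / ρ = 3.083277/4.7 = 0.656016, α = (θ_start − ψ) mod 360° = 95.8116° = 1.672227 rad, β = (θ_goal − ψ) mod 360° = 309.0116° = 5.393269 rad.
Common terms: sin α = 0.994860, cos α = -0.101257, sin β = -0.777019, cos β = 0.629477, cos(α−β) = -0.836764, d² = 0.430358. Work in radians in the unit-radius frame; every candidate has L = ρ·(t + p + q).
LSL: p² = 2 + d² − 2cos(α−β) + 2d(sin α − sin β) = 6.428650; p = √p² = 2.535478; φ = atan2(cos β − cos α, d + sin α − sin β) = 0.292351 rad; t = (φ − α) mod 2π = 4.903308 rad, q = (β − φ) mod 2π = 5.100919 rad → L = 4.7·(4.903308 + 2.535478 + 5.100919) = 4.7·12.539706 = 58.936616 m
RSR: p² = 2 + d² − 2cos(α−β) + 2d(sin β − sin α) = 1.779122; p = √p² = 1.333838; φ = atan2(cos α − cos β, d − sin α + sin β) = -2.561808 rad; t = (α − φ) mod 2π = 4.234035 rad, q = (φ − β) mod 2π = 4.611293 rad → L = 4.7·(4.234035 + 1.333838 + 4.611293) = 4.7·10.179166 = 47.842081 m
LSR: p² = d² − 2 + 2cos(α−β) + 2d(sin α + sin β) = -2.957356 < 0 → infeasible
RSL: p² = d² − 2 + 2cos(α−β) − 2d(sin α + sin β) = -3.528986 < 0 → infeasible
RLR: c = (6 − d² + 2cos(α−β) + 2d(sin α − sin β))/8 = 0.777610; p = 2π − arccos c = 5.603244 rad; φ = atan2(cos α − cos β, d − sin α + sin β) = -2.561808 rad; t = (α − φ + p/2) mod 2π = 0.752472 rad, q = (α − β − t + p) mod 2π = 1.129730 rad → L = 4.7·(0.752472 + 5.603244 + 1.129730) = 4.7·7.485446 = 35.181597 m
LRL: c = (6 − d² + 2cos(α−β) − 2d(sin α − sin β))/8 = 0.196419; p = 2π − arccos c = 4.910093 rad; φ = atan2(cos β − cos α, d + sin α − sin β) = 0.292351 rad; t = (φ − α + p/2) mod 2π = 1.075170 rad, q = (β − α − t + p) mod 2π = 1.272780 rad → L = 4.7·(1.075170 + 4.910093 + 1.272780) = 4.7·7.258043 = 34.112802 m
Shortest: LRL with L = 34.112802 m ≈ 34.1128 m

34.1128 m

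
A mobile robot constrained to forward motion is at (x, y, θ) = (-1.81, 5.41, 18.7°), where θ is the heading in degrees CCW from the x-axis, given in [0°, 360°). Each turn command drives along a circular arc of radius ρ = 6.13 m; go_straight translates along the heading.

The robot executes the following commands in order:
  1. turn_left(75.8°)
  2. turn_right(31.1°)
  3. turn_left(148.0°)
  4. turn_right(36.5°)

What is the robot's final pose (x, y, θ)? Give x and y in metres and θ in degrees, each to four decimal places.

(-9.4480, 22.0266, 174.9000°)

set_pose: (x, y, θ) = (-1.8100, 5.4100, 18.7000°), ρ = 6.13
turn_left(75.8°): centre at ρ to the left, rotate +75.8° → (2.3357, 11.6974, 94.5000°)
turn_right(31.1°): centre at ρ to the right, rotate −31.1° → (2.9657, 14.9231, 63.4000°)
turn_left(148.0°): centre at ρ to the left, rotate +148.0° → (-5.7093, 22.9001, 211.4000°)
turn_right(36.5°): centre at ρ to the right, rotate −36.5° → (-9.4480, 22.0266, 174.9000°)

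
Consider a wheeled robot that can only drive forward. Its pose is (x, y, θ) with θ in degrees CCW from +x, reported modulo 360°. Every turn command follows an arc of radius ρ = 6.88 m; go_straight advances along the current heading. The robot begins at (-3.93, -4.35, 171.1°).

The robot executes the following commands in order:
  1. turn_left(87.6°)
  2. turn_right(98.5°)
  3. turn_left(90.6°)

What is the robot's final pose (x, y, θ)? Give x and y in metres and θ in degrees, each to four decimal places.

set_pose: (x, y, θ) = (-3.9300, -4.3500, 171.1000°), ρ = 6.88
turn_left(87.6°): centre at ρ to the left, rotate +87.6° → (-11.7410, -9.7991, 258.7000°)
turn_right(98.5°): centre at ρ to the right, rotate −98.5° → (-20.8182, -14.9242, 160.2000°)
turn_left(90.6°): centre at ρ to the left, rotate +90.6° → (-29.6460, -19.1349, 250.8000°)

(-29.6460, -19.1349, 250.8000°)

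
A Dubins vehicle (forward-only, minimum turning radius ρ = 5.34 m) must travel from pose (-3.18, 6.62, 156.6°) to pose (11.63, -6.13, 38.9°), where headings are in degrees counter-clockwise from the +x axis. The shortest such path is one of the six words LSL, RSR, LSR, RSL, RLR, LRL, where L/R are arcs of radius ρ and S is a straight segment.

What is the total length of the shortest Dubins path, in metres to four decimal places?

Let ψ = atan2(Δy, Δx) = atan2(-12.75, 14.81) = -40.7253° be the start→goal bearing.
Normalize: d = |goal − start| / ρ = 19.542226/5.34 = 3.659593, α = (θ_start − ψ) mod 360° = 197.3253° = 3.443976 rad, β = (θ_goal − ψ) mod 360° = 79.6253° = 1.389724 rad.
Common terms: sin α = -0.297797, cos α = -0.954629, sin β = 0.983651, cos β = 0.180085, cos(α−β) = -0.464842, d² = 13.392620. Work in radians in the unit-radius frame; every candidate has L = ρ·(t + p + q).
LSL: p² = 2 + d² − 2cos(α−β) + 2d(sin α − sin β) = 6.943149; p = √p² = 2.634986; φ = atan2(cos β − cos α, d + sin α − sin β) = 0.445195 rad; t = (φ − α) mod 2π = 3.284404 rad, q = (β − φ) mod 2π = 0.944529 rad → L = 5.34·(3.284404 + 2.634986 + 0.944529) = 5.34·6.863918 = 36.653324 m
RSR: p² = 2 + d² − 2cos(α−β) + 2d(sin β − sin α) = 25.701459; p = √p² = 5.069661; φ = atan2(cos α − cos β, d − sin α + sin β) = -0.225737 rad; t = (α − φ) mod 2π = 3.669713 rad, q = (φ − β) mod 2π = 4.667725 rad → L = 5.34·(3.669713 + 5.069661 + 4.667725) = 5.34·13.407099 = 71.593906 m
LSR: p² = d² − 2 + 2cos(α−β) + 2d(sin α + sin β) = 15.482832; p = √p² = 3.934823; φ = atan2(−cos α − cos β, d + sin α + sin β) − atan2(−2, p) = 0.646642 rad; t = (φ − α) mod 2π = 3.485850 rad, q = (φ − β) mod 2π = 5.540103 rad → L = 5.34·(3.485850 + 3.934823 + 5.540103) = 5.34·12.960776 = 69.210547 m
RSL: p² = d² − 2 + 2cos(α−β) − 2d(sin α + sin β) = 5.443040; p = √p² = 2.333032; φ = atan2(cos α + cos β, d − sin α − sin β) − atan2(2, p) = -0.963490 rad; t = (α − φ) mod 2π = 4.407467 rad, q = (β − φ) mod 2π = 2.353214 rad → L = 5.34·(4.407467 + 2.333032 + 2.353214) = 5.34·9.093714 = 48.560431 m
RLR: c = (6 − d² + 2cos(α−β) + 2d(sin α − sin β))/8 = -2.212682, |c| > 1 → infeasible
LRL: c = (6 − d² + 2cos(α−β) − 2d(sin α − sin β))/8 = 0.132106; p = 2π − arccos c = 4.844883 rad; φ = atan2(cos β − cos α, d + sin α − sin β) = 0.445195 rad; t = (φ − α + p/2) mod 2π = 5.706845 rad, q = (β − α − t + p) mod 2π = 3.366970 rad → L = 5.34·(5.706845 + 4.844883 + 3.366970) = 5.34·13.918698 = 74.325848 m
Shortest: LSL with L = 36.653324 m ≈ 36.6533 m

36.6533 m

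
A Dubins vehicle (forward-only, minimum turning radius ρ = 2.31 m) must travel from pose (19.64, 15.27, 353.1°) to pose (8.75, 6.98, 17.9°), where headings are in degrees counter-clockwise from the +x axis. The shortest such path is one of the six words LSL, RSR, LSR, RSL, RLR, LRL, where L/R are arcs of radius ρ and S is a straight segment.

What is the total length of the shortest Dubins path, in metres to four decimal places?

26.3102 m

Let ψ = atan2(Δy, Δx) = atan2(-8.29, -10.89) = -142.7198° be the start→goal bearing.
Normalize: d = |goal − start| / ρ = 13.686351/2.31 = 5.924827, α = (θ_start − ψ) mod 360° = 135.8198° = 2.370503 rad, β = (θ_goal − ψ) mod 360° = 160.6198° = 2.803345 rad.
Common terms: sin α = 0.696917, cos α = -0.717152, sin β = 0.331835, cos β = -0.943338, cos(α−β) = 0.907777, d² = 35.103578. Work in radians in the unit-radius frame; every candidate has L = ρ·(t + p + q).
LSL: p² = 2 + d² − 2cos(α−β) + 2d(sin α − sin β) = 39.614122; p = √p² = 6.293975; φ = atan2(cos β − cos α, d + sin α − sin β) = -0.035945 rad; t = (φ − α) mod 2π = 3.876737 rad, q = (β − φ) mod 2π = 2.839290 rad → L = 2.31·(3.876737 + 6.293975 + 2.839290) = 2.31·13.010002 = 30.053105 m
RSR: p² = 2 + d² − 2cos(α−β) + 2d(sin β − sin α) = 30.961923; p = √p² = 5.564344; φ = atan2(cos α − cos β, d − sin α + sin β) = 0.040660 rad; t = (α − φ) mod 2π = 2.329843 rad, q = (φ − β) mod 2π = 3.520501 rad → L = 2.31·(2.329843 + 5.564344 + 3.520501) = 2.31·11.414688 = 26.367928 m
LSR: p² = d² − 2 + 2cos(α−β) + 2d(sin α + sin β) = 47.109481; p = √p² = 6.863635; φ = atan2(−cos α − cos β, d + sin α + sin β) − atan2(−2, p) = 0.517946 rad; t = (φ − α) mod 2π = 4.430628 rad, q = (φ − β) mod 2π = 3.997787 rad → L = 2.31·(4.430628 + 6.863635 + 3.997787) = 2.31·15.292050 = 35.324635 m
RSL: p² = d² − 2 + 2cos(α−β) − 2d(sin α + sin β) = 22.728784; p = √p² = 4.767471; φ = atan2(cos α + cos β, d − sin α − sin β) − atan2(2, p) = -0.724185 rad; t = (α − φ) mod 2π = 3.094688 rad, q = (β − φ) mod 2π = 3.527530 rad → L = 2.31·(3.094688 + 4.767471 + 3.527530) = 2.31·11.389689 = 26.310182 m
RLR: c = (6 − d² + 2cos(α−β) + 2d(sin α − sin β))/8 = -2.870240, |c| > 1 → infeasible
LRL: c = (6 − d² + 2cos(α−β) − 2d(sin α − sin β))/8 = -3.951765, |c| > 1 → infeasible
Shortest: RSL with L = 26.310182 m ≈ 26.3102 m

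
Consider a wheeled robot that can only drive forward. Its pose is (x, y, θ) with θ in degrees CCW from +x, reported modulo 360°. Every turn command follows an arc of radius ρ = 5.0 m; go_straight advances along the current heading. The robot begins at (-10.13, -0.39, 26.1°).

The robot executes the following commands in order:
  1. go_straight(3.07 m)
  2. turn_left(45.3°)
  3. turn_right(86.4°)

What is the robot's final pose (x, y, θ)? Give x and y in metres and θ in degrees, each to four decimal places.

(1.1990, 7.0908, 345.0000°)

set_pose: (x, y, θ) = (-10.1300, -0.3900, 26.1000°), ρ = 5.0
go_straight(3.07): x += 3.07·cos θ, y += 3.07·sin θ → (-7.3731, 0.9606, 26.1000°)
turn_left(45.3°): centre at ρ to the left, rotate +45.3° → (-4.8339, 3.8560, 71.4000°)
turn_right(86.4°): centre at ρ to the right, rotate −86.4° → (1.1990, 7.0908, -15.0000° ≡ 345.0000°)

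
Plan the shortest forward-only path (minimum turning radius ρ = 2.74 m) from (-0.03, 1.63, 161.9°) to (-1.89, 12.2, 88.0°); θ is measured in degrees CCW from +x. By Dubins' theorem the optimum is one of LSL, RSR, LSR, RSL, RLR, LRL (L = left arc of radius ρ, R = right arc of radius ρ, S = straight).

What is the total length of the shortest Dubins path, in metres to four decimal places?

11.4041 m

Let ψ = atan2(Δy, Δx) = atan2(10.57, -1.86) = 99.9801° be the start→goal bearing.
Normalize: d = |goal − start| / ρ = 10.732404/2.74 = 3.916936, α = (θ_start − ψ) mod 360° = 61.9199° = 1.080705 rad, β = (θ_goal − ψ) mod 360° = 348.0199° = 6.074092 rad.
Common terms: sin α = 0.882290, cos α = 0.470706, sin β = -0.207573, cos β = 0.978220, cos(α−β) = 0.277315, d² = 15.342386. Work in radians in the unit-radius frame; every candidate has L = ρ·(t + p + q).
LSL: p² = 2 + d² − 2cos(α−β) + 2d(sin α − sin β) = 25.325602; p = √p² = 5.032455; φ = atan2(cos β − cos α, d + sin α − sin β) = 0.101020 rad; t = (φ − α) mod 2π = 5.303500 rad, q = (β − φ) mod 2π = 5.973072 rad → L = 2.74·(5.303500 + 5.032455 + 5.973072) = 2.74·16.309027 = 44.686734 m
RSR: p² = 2 + d² − 2cos(α−β) + 2d(sin β − sin α) = 8.249912; p = √p² = 2.872266; φ = atan2(cos α − cos β, d − sin α + sin β) = -0.177627 rad; t = (α − φ) mod 2π = 1.258332 rad, q = (φ − β) mod 2π = 0.031466 rad → L = 2.74·(1.258332 + 2.872266 + 0.031466) = 2.74·4.162064 = 11.404056 m
LSR: p² = d² − 2 + 2cos(α−β) + 2d(sin α + sin β) = 19.182664; p = √p² = 4.379802; φ = atan2(−cos α − cos β, d + sin α + sin β) − atan2(−2, p) = 0.122696 rad; t = (φ − α) mod 2π = 5.325176 rad, q = (φ − β) mod 2π = 0.331789 rad → L = 2.74·(5.325176 + 4.379802 + 0.331789) = 2.74·10.036768 = 27.500743 m
RSL: p² = d² − 2 + 2cos(α−β) − 2d(sin α + sin β) = 8.611367; p = √p² = 2.934513; φ = atan2(cos α + cos β, d − sin α − sin β) − atan2(2, p) = -0.177964 rad; t = (α − φ) mod 2π = 1.258670 rad, q = (β − φ) mod 2π = 6.252057 rad → L = 2.74·(1.258670 + 2.934513 + 6.252057) = 2.74·10.445239 = 28.619956 m
RLR: c = (6 − d² + 2cos(α−β) + 2d(sin α − sin β))/8 = -0.031239; p = 2π − arccos c = 4.681145 rad; φ = atan2(cos α − cos β, d − sin α + sin β) = -0.177627 rad; t = (α − φ + p/2) mod 2π = 3.598905 rad, q = (α − β − t + p) mod 2π = 2.372038 rad → L = 2.74·(3.598905 + 4.681145 + 2.372038) = 2.74·10.652088 = 29.186721 m
LRL: c = (6 − d² + 2cos(α−β) − 2d(sin α − sin β))/8 = -2.165700, |c| > 1 → infeasible
Shortest: RSR with L = 11.404056 m ≈ 11.4041 m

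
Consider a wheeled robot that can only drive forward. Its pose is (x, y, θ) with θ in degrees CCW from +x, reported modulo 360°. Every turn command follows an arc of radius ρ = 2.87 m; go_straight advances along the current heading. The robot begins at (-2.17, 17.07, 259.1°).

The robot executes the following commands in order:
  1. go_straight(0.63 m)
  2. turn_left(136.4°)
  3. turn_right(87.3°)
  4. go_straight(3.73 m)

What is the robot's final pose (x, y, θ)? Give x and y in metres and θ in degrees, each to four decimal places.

(8.4244, 10.0792, 308.2000°)

set_pose: (x, y, θ) = (-2.1700, 17.0700, 259.1000°), ρ = 2.87
go_straight(0.63): x += 0.63·cos θ, y += 0.63·sin θ → (-2.2891, 16.4514, 259.1000°)
turn_left(136.4°): centre at ρ to the left, rotate +136.4° → (2.1957, 13.5722, 395.5000° ≡ 35.5000°)
turn_right(87.3°): centre at ρ to the right, rotate −87.3° → (6.1177, 13.0105, -51.8000° ≡ 308.2000°)
go_straight(3.73): x += 3.73·cos θ, y += 3.73·sin θ → (8.4244, 10.0792, 308.2000°)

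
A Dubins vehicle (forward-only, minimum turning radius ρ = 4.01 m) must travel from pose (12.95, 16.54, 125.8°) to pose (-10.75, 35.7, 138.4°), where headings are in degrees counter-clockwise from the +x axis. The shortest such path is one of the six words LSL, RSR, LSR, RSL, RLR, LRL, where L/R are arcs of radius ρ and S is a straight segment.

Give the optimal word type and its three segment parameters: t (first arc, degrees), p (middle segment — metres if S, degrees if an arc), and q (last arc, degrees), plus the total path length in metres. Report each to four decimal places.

LSR: t = 15.5318°, p = 29.1969 m, q = 2.9318°, L = 30.4891 m

Let ψ = atan2(Δy, Δx) = atan2(19.16, -23.70) = 141.0466° be the start→goal bearing.
Normalize: d = |goal − start| / ρ = 30.476148/4.01 = 7.600037, α = (θ_start − ψ) mod 360° = 344.7534° = 6.017082 rad, β = (θ_goal − ψ) mod 360° = 357.3534° = 6.236994 rad.
Common terms: sin α = -0.262974, cos α = 0.964803, sin β = -0.046175, cos β = 0.998933, cos(α−β) = 0.975917, d² = 57.760561. Work in radians in the unit-radius frame; every candidate has L = ρ·(t + p + q).
LSL: p² = 2 + d² − 2cos(α−β) + 2d(sin α − sin β) = 54.513374; p = √p² = 7.383317; φ = atan2(cos β − cos α, d + sin α − sin β) = 0.004623 rad; t = (φ − α) mod 2π = 0.270726 rad, q = (β − φ) mod 2π = 6.232371 rad → L = 4.01·(0.270726 + 7.383317 + 6.232371) = 4.01·13.886414 = 55.684520 m
RSR: p² = 2 + d² − 2cos(α−β) + 2d(sin β − sin α) = 61.104081; p = √p² = 7.816910; φ = atan2(cos α − cos β, d − sin α + sin β) = -0.004366 rad; t = (α − φ) mod 2π = 6.021449 rad, q = (φ − β) mod 2π = 0.041825 rad → L = 4.01·(6.021449 + 7.816910 + 0.041825) = 4.01·13.880184 = 55.659537 m
LSR: p² = d² − 2 + 2cos(α−β) + 2d(sin α + sin β) = 53.013311; p = √p² = 7.281024; φ = atan2(−cos α − cos β, d + sin α + sin β) − atan2(−2, p) = 0.004977 rad; t = (φ − α) mod 2π = 0.271080 rad, q = (φ − β) mod 2π = 0.051169 rad → L = 4.01·(0.271080 + 7.281024 + 0.051169) = 4.01·7.603273 = 30.489125 m
RSL: p² = d² − 2 + 2cos(α−β) − 2d(sin α + sin β) = 62.411479; p = √p² = 7.900094; φ = atan2(cos α + cos β, d − sin α − sin β) − atan2(2, p) = -0.004588 rad; t = (α − φ) mod 2π = 6.021670 rad, q = (β − φ) mod 2π = 6.241581 rad → L = 4.01·(6.021670 + 7.900094 + 6.241581) = 4.01·20.163345 = 80.855013 m
RLR: c = (6 − d² + 2cos(α−β) + 2d(sin α − sin β))/8 = -6.638010, |c| > 1 → infeasible
LRL: c = (6 − d² + 2cos(α−β) − 2d(sin α − sin β))/8 = -5.814172, |c| > 1 → infeasible
Shortest: LSR with L = 30.489125 m ≈ 30.4891 m
Convert LSR to answer units (arcs ×180/π): t = 0.271080·180/π = 15.5318°, p = ρ·p = 4.01·7.281024 = 29.1969 m, q = 0.051169·180/π = 2.9318°, L = 30.4891 m.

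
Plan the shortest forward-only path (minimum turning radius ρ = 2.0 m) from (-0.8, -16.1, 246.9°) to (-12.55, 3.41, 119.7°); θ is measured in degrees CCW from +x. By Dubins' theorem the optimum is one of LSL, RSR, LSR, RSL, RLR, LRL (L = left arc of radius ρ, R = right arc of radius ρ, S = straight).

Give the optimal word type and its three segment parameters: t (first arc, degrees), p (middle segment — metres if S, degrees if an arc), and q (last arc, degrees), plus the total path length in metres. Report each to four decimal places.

RSL: t = 134.4706°, p = 20.8369 m, q = 7.2706°, L = 25.7846 m

Let ψ = atan2(Δy, Δx) = atan2(19.51, -11.75) = 121.0587° be the start→goal bearing.
Normalize: d = |goal − start| / ρ = 22.775043/2.0 = 11.387522, α = (θ_start − ψ) mod 360° = 125.8413° = 2.196345 rad, β = (θ_goal − ψ) mod 360° = 358.6413° = 6.259472 rad.
Common terms: sin α = 0.810642, cos α = -0.585543, sin β = -0.023711, cos β = 0.999719, cos(α−β) = -0.604599, d² = 129.675650. Work in radians in the unit-radius frame; every candidate has L = ρ·(t + p + q).
LSL: p² = 2 + d² − 2cos(α−β) + 2d(sin α − sin β) = 151.887270; p = √p² = 12.324255; φ = atan2(cos β − cos α, d + sin α − sin β) = 0.128987 rad; t = (φ − α) mod 2π = 4.215827 rad, q = (β − φ) mod 2π = 6.130485 rad → L = 2.0·(4.215827 + 12.324255 + 6.130485) = 2.0·22.670567 = 45.341134 m
RSR: p² = 2 + d² − 2cos(α−β) + 2d(sin β − sin α) = 113.882427; p = √p² = 10.671571; φ = atan2(cos α − cos β, d − sin α + sin β) = -0.149102 rad; t = (α − φ) mod 2π = 2.345447 rad, q = (φ − β) mod 2π = 6.157797 rad → L = 2.0·(2.345447 + 10.671571 + 6.157797) = 2.0·19.174815 = 38.349630 m
LSR: p² = d² − 2 + 2cos(α−β) + 2d(sin α + sin β) = 144.388830; p = √p² = 12.016190; φ = atan2(−cos α − cos β, d + sin α + sin β) − atan2(−2, p) = 0.130923 rad; t = (φ − α) mod 2π = 4.217763 rad, q = (φ − β) mod 2π = 0.154637 rad → L = 2.0·(4.217763 + 12.016190 + 0.154637) = 2.0·16.388590 = 32.777180 m
RSL: p² = d² − 2 + 2cos(α−β) − 2d(sin α + sin β) = 108.544074; p = √p² = 10.418449; φ = atan2(cos α + cos β, d − sin α − sin β) − atan2(2, p) = -0.150609 rad; t = (α − φ) mod 2π = 2.346954 rad, q = (β − φ) mod 2π = 0.126895 rad → L = 2.0·(2.346954 + 10.418449 + 0.126895) = 2.0·12.892298 = 25.784596 m
RLR: c = (6 − d² + 2cos(α−β) + 2d(sin α − sin β))/8 = -13.235303, |c| > 1 → infeasible
LRL: c = (6 − d² + 2cos(α−β) − 2d(sin α − sin β))/8 = -17.985909, |c| > 1 → infeasible
Shortest: RSL with L = 25.784596 m ≈ 25.7846 m
Convert RSL to answer units (arcs ×180/π): t = 2.346954·180/π = 134.4706°, p = ρ·p = 2.0·10.418449 = 20.8369 m, q = 0.126895·180/π = 7.2706°, L = 25.7846 m.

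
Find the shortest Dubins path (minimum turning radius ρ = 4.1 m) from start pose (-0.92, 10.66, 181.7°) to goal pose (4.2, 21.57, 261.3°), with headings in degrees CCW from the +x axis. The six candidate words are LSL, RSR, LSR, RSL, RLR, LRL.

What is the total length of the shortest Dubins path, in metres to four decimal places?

Let ψ = atan2(Δy, Δx) = atan2(10.91, 5.12) = 64.8596° be the start→goal bearing.
Normalize: d = |goal − start| / ρ = 12.051660/4.1 = 2.939429, α = (θ_start − ψ) mod 360° = 116.8404° = 2.039250 rad, β = (θ_goal − ψ) mod 360° = 196.4404° = 3.428532 rad.
Common terms: sin α = 0.892268, cos α = -0.451507, sin β = -0.283018, cos β = -0.959115, cos(α−β) = 0.180519, d² = 8.640244. Work in radians in the unit-radius frame; every candidate has L = ρ·(t + p + q).
LSL: p² = 2 + d² − 2cos(α−β) + 2d(sin α − sin β) = 17.188542; p = √p² = 4.145907; φ = atan2(cos β − cos α, d + sin α − sin β) = -0.122744 rad; t = (φ − α) mod 2π = 4.121192 rad, q = (β − φ) mod 2π = 3.551276 rad → L = 4.1·(4.121192 + 4.145907 + 3.551276) = 4.1·11.818374 = 48.455334 m
RSR: p² = 2 + d² − 2cos(α−β) + 2d(sin β − sin α) = 3.369869; p = √p² = 1.835720; φ = atan2(cos α − cos β, d − sin α + sin β) = 0.280168 rad; t = (α − φ) mod 2π = 1.759082 rad, q = (φ − β) mod 2π = 3.134822 rad → L = 4.1·(1.759082 + 1.835720 + 3.134822) = 4.1·6.729624 = 27.591456 m
LSR: p² = d² − 2 + 2cos(α−β) + 2d(sin α + sin β) = 10.582977; p = √p² = 3.253149; φ = atan2(−cos α − cos β, d + sin α + sin β) − atan2(−2, p) = 0.929577 rad; t = (φ − α) mod 2π = 5.173513 rad, q = (φ − β) mod 2π = 3.784231 rad → L = 4.1·(5.173513 + 3.253149 + 3.784231) = 4.1·12.210893 = 50.064661 m
RSL: p² = d² − 2 + 2cos(α−β) − 2d(sin α + sin β) = 3.419588; p = √p² = 1.849213; φ = atan2(cos α + cos β, d − sin α − sin β) − atan2(2, p) = -1.368911 rad; t = (α − φ) mod 2π = 3.408160 rad, q = (β − φ) mod 2π = 4.797442 rad → L = 4.1·(3.408160 + 1.849213 + 4.797442) = 4.1·10.054815 = 41.224742 m
RLR: c = (6 − d² + 2cos(α−β) + 2d(sin α − sin β))/8 = 0.578766; p = 2π − arccos c = 5.329604 rad; φ = atan2(cos α − cos β, d − sin α + sin β) = 0.280168 rad; t = (α − φ + p/2) mod 2π = 4.423884 rad, q = (α − β − t + p) mod 2π = 5.799624 rad → L = 4.1·(4.423884 + 5.329604 + 5.799624) = 4.1·15.553111 = 63.767757 m
LRL: c = (6 − d² + 2cos(α−β) − 2d(sin α − sin β))/8 = -1.148568, |c| > 1 → infeasible
Shortest: RSR with L = 27.591456 m ≈ 27.5915 m

27.5915 m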